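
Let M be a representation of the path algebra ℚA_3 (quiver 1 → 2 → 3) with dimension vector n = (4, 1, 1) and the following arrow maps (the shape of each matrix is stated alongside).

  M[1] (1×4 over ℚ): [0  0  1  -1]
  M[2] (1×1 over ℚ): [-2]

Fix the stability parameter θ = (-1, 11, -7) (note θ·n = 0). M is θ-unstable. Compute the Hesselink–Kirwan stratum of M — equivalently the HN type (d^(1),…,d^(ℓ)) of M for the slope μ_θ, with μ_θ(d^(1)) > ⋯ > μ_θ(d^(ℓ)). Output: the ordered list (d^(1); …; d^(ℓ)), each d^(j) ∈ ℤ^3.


Barcode: M ≅ I[1,1]^3, I[1,3]. HN layers by μ_θ (2 steps, strictly decreasing):
  μ^(1)=2; μ^(2)=-1

((0, 1, 1); (4, 0, 0))


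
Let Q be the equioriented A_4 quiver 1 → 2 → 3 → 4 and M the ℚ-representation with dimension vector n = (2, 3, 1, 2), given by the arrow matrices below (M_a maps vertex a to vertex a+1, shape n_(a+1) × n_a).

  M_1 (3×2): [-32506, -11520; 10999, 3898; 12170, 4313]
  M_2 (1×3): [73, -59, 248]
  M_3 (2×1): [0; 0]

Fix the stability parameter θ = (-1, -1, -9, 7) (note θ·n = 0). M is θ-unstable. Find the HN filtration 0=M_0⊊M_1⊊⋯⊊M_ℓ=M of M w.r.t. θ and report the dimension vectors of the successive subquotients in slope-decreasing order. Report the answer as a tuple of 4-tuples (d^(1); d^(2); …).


Via rank(M_{q-1}∘⋯∘M_p): M ≅ I[1,2], I[1,3], I[2,2], I[4,4]^2.
μ_θ-semistable layers: μ^(1)=7; μ^(2)=-1; μ^(3)=-11/3

((0, 0, 0, 2); (1, 2, 0, 0); (1, 1, 1, 0))


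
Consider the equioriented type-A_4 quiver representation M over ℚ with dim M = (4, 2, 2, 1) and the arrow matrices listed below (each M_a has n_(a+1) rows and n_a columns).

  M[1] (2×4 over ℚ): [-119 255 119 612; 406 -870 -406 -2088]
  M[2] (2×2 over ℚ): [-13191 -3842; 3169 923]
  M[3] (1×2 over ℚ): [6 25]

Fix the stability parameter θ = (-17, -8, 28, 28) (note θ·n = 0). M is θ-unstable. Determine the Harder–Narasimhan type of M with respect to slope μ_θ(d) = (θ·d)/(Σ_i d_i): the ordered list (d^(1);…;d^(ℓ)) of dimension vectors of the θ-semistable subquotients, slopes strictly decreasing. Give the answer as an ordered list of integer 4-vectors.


Barcode: M ≅ I[1,1]^3, I[1,4], I[2,3]. HN layers by μ_θ (3 steps, strictly decreasing):
  μ^(1)=28; μ^(2)=-8; μ^(3)=-17

((0, 0, 2, 1); (0, 2, 0, 0); (4, 0, 0, 0))


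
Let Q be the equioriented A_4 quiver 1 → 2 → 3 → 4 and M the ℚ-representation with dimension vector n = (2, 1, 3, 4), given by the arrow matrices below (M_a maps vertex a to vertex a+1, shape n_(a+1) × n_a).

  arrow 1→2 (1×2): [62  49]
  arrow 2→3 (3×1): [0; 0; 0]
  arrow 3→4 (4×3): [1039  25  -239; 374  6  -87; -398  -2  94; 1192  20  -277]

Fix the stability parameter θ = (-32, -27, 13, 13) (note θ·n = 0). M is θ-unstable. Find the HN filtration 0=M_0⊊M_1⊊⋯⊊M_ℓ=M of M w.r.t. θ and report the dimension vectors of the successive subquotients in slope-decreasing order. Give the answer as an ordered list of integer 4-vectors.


Barcode: M ≅ I[1,1], I[1,2], I[3,3], I[3,4]^2, I[4,4]^2. HN layers by μ_θ (3 steps, strictly decreasing):
  μ^(1)=13; μ^(2)=-27; μ^(3)=-32

((0, 0, 3, 4); (0, 1, 0, 0); (2, 0, 0, 0))


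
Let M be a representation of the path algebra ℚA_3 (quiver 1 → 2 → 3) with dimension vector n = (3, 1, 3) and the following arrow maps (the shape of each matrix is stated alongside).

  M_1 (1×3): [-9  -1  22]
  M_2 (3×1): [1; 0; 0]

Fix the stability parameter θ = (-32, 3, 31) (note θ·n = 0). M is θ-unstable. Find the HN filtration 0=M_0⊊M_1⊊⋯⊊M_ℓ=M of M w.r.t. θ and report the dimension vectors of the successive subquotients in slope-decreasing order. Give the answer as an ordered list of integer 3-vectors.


Via rank(M_{q-1}∘⋯∘M_p): M ≅ I[1,1]^2, I[1,3], I[3,3]^2.
μ_θ-semistable layers: μ^(1)=31; μ^(2)=3; μ^(3)=-32

((0, 0, 3); (0, 1, 0); (3, 0, 0))


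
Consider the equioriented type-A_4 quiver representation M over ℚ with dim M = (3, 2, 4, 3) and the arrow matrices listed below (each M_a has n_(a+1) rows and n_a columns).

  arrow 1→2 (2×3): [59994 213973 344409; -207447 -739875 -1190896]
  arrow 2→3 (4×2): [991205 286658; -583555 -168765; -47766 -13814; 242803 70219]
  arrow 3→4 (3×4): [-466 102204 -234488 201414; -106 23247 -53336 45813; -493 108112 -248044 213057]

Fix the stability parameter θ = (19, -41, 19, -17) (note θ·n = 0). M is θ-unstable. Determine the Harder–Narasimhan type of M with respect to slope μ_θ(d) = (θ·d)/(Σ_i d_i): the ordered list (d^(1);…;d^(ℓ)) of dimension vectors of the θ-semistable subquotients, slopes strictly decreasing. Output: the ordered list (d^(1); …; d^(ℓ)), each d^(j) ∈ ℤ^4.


Barcode: M ≅ I[1,1], I[1,3], I[1,4], I[3,3], I[3,4], I[4,4]. HN layers by μ_θ (4 steps, strictly decreasing):
  μ^(1)=19; μ^(2)=1; μ^(3)=-11; μ^(4)=-17

((1, 0, 2, 0); (0, 0, 2, 2); (2, 2, 0, 0); (0, 0, 0, 1))


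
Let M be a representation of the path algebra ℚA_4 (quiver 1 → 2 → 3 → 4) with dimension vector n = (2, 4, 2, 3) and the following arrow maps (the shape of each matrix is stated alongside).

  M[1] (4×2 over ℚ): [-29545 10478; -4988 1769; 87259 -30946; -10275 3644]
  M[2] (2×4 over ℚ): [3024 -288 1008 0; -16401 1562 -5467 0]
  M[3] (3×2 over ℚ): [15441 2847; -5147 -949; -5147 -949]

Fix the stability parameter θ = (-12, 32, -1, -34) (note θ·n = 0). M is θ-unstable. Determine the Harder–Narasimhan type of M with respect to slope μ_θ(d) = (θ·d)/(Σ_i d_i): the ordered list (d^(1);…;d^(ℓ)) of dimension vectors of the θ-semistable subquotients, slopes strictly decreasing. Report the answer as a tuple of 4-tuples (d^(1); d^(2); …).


Via rank(M_{q-1}∘⋯∘M_p): M ≅ I[1,2], I[1,4], I[2,2]^2, I[3,3], I[4,4]^2.
μ_θ-semistable layers: μ^(1)=32; μ^(2)=-1; μ^(3)=-12; μ^(4)=-34

((0, 3, 0, 0); (0, 1, 2, 1); (2, 0, 0, 0); (0, 0, 0, 2))


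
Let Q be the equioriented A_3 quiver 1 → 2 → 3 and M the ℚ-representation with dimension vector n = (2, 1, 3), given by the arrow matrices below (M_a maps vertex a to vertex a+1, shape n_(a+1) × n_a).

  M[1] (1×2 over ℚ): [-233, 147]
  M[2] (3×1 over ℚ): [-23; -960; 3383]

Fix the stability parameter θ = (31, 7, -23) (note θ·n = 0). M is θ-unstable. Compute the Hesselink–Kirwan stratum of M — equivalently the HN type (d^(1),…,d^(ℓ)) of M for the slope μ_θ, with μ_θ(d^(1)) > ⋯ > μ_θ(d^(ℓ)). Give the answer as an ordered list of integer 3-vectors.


Barcode: M ≅ I[1,1], I[1,3], I[3,3]^2. HN layers by μ_θ (3 steps, strictly decreasing):
  μ^(1)=31; μ^(2)=5; μ^(3)=-23

((1, 0, 0); (1, 1, 1); (0, 0, 2))


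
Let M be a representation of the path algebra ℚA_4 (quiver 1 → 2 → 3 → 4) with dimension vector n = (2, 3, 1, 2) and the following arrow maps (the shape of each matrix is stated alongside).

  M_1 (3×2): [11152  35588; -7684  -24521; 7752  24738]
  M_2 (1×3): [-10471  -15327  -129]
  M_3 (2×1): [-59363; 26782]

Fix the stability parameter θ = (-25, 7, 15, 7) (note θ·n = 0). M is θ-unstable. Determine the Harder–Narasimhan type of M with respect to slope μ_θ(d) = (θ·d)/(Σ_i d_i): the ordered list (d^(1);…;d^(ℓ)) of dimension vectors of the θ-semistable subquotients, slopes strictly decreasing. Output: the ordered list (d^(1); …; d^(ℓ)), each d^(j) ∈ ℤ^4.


Via rank(M_{q-1}∘⋯∘M_p): M ≅ I[1,1], I[1,4], I[2,2]^2, I[4,4].
μ_θ-semistable layers: μ^(1)=11; μ^(2)=7; μ^(3)=-25

((0, 0, 1, 1); (0, 3, 0, 1); (2, 0, 0, 0))


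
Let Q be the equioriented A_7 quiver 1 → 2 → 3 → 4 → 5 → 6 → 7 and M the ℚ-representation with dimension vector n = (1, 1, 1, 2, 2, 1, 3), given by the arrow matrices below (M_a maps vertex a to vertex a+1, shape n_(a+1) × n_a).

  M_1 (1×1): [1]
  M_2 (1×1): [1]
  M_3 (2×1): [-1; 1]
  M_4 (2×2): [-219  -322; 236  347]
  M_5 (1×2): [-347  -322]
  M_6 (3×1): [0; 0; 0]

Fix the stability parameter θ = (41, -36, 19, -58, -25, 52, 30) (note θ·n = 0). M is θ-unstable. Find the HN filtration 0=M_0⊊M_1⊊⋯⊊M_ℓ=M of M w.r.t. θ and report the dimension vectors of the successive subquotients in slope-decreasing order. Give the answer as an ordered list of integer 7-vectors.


Via rank(M_{q-1}∘⋯∘M_p): M ≅ I[1,6], I[4,5], I[7,7]^3.
μ_θ-semistable layers: μ^(1)=52; μ^(2)=30; μ^(3)=-59/5; μ^(4)=-25; μ^(5)=-58

((0, 0, 0, 0, 0, 1, 0); (0, 0, 0, 0, 0, 0, 3); (1, 1, 1, 1, 1, 0, 0); (0, 0, 0, 0, 1, 0, 0); (0, 0, 0, 1, 0, 0, 0))


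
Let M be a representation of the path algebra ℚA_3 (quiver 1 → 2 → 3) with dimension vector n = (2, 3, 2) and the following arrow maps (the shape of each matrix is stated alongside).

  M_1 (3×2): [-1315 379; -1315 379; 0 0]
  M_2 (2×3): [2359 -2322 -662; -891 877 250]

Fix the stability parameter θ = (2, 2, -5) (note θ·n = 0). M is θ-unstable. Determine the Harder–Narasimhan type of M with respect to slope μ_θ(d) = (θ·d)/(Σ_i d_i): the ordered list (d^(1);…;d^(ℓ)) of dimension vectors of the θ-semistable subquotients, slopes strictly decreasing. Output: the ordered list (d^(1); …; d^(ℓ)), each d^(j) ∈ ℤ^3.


Via rank(M_{q-1}∘⋯∘M_p): M ≅ I[1,1], I[1,3], I[2,2], I[2,3].
μ_θ-semistable layers: μ^(1)=2; μ^(2)=-1/3; μ^(3)=-3/2

((1, 1, 0); (1, 1, 1); (0, 1, 1))


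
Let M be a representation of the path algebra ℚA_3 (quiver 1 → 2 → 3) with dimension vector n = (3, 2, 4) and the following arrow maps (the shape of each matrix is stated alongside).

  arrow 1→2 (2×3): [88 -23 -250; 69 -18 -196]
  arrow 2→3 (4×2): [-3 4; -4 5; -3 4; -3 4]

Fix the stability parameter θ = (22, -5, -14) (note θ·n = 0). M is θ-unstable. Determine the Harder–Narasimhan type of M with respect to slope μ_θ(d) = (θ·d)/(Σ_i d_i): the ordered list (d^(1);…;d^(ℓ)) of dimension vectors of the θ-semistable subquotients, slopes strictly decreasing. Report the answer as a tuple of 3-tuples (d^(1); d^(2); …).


Via rank(M_{q-1}∘⋯∘M_p): M ≅ I[1,1], I[1,3]^2, I[3,3]^2.
μ_θ-semistable layers: μ^(1)=22; μ^(2)=1; μ^(3)=-14

((1, 0, 0); (2, 2, 2); (0, 0, 2))


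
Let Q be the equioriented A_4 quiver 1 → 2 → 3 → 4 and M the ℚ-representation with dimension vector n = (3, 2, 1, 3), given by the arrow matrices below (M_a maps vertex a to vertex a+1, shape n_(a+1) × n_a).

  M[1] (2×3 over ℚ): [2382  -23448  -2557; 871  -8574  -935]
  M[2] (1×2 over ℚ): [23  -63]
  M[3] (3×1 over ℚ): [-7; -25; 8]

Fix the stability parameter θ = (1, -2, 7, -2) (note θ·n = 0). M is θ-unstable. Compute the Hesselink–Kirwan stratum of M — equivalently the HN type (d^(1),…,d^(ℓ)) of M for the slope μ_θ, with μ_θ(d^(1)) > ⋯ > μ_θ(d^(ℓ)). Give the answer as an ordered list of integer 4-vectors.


Interval decomposition of M: I[1,1], I[1,2], I[1,4], I[4,4]^2.
HN type (ℓ=4): μ^(1)=5/2; μ^(2)=1; μ^(3)=-1/2; μ^(4)=-2

((0, 0, 1, 1); (1, 0, 0, 0); (2, 2, 0, 0); (0, 0, 0, 2))


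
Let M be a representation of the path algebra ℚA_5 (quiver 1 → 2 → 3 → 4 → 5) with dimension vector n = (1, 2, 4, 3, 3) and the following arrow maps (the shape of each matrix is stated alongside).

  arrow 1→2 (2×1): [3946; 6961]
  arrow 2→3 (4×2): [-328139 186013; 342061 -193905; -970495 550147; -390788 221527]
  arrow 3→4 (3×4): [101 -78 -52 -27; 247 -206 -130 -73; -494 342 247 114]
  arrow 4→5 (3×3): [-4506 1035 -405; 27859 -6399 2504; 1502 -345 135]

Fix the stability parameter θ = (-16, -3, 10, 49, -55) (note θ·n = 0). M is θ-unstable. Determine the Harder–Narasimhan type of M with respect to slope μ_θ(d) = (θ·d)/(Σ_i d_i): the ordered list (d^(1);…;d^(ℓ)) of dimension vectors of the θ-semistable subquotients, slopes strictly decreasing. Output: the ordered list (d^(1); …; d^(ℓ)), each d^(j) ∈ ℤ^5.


Via rank(M_{q-1}∘⋯∘M_p): M ≅ I[1,5], I[2,4], I[3,3]^2, I[4,5], I[5,5].
μ_θ-semistable layers: μ^(1)=49; μ^(2)=10; μ^(3)=4/3; μ^(4)=-3; μ^(5)=-16; μ^(6)=-55

((0, 0, 0, 1, 0); (0, 0, 3, 0, 0); (0, 0, 1, 1, 1); (0, 2, 0, 1, 1); (1, 0, 0, 0, 0); (0, 0, 0, 0, 1))


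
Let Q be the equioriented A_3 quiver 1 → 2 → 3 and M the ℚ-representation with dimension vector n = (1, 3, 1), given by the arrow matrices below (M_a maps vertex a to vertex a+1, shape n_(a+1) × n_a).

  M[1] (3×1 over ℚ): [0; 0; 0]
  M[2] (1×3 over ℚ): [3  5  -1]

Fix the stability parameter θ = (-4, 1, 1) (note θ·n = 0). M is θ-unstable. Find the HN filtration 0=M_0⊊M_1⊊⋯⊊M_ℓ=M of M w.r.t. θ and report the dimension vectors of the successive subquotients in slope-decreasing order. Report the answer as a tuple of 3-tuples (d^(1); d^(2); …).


Via rank(M_{q-1}∘⋯∘M_p): M ≅ I[1,1], I[2,2]^2, I[2,3].
μ_θ-semistable layers: μ^(1)=1; μ^(2)=-4

((0, 3, 1); (1, 0, 0))


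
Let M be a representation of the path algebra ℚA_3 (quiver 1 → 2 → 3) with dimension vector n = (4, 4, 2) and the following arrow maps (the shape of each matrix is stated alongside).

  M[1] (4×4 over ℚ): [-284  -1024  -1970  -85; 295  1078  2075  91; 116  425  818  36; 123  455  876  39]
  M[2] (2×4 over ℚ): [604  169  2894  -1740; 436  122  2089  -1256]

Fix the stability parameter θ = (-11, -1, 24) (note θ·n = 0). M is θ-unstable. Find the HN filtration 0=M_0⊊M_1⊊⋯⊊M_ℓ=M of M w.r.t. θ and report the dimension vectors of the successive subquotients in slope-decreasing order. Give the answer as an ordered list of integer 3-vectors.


Via rank(M_{q-1}∘⋯∘M_p): M ≅ I[1,2]^2, I[1,3]^2.
μ_θ-semistable layers: μ^(1)=24; μ^(2)=-1; μ^(3)=-11

((0, 0, 2); (0, 4, 0); (4, 0, 0))


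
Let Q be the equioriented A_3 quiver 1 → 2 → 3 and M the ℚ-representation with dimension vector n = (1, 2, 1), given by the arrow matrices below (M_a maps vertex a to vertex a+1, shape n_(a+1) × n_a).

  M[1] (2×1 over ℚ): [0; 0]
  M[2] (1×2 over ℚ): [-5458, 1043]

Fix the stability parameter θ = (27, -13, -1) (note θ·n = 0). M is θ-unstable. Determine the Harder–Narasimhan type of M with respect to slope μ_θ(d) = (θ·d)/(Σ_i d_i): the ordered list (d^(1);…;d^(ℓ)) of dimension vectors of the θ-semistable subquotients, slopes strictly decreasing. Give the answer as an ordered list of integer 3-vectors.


Via rank(M_{q-1}∘⋯∘M_p): M ≅ I[1,1], I[2,2], I[2,3].
μ_θ-semistable layers: μ^(1)=27; μ^(2)=-1; μ^(3)=-13

((1, 0, 0); (0, 0, 1); (0, 2, 0))


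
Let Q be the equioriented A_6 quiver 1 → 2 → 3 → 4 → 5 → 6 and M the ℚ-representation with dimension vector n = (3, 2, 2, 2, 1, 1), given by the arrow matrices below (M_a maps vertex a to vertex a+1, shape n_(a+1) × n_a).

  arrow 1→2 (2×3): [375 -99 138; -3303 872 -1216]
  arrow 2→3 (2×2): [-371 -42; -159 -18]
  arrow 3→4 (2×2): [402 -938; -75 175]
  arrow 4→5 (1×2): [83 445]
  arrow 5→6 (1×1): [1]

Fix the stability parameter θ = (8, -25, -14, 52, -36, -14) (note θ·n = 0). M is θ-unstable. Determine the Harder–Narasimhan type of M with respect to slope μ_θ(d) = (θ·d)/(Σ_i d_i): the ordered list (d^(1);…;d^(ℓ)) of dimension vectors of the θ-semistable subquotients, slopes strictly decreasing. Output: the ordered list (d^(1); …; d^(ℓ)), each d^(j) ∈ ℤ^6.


Interval decomposition of M: I[1,1], I[1,2], I[1,3], I[3,6], I[4,4].
HN type (ℓ=6): μ^(1)=52; μ^(2)=8; μ^(3)=2/3; μ^(4)=-17/2; μ^(5)=-31/3; μ^(6)=-14

((0, 0, 0, 1, 0, 0); (1, 0, 0, 0, 0, 0); (0, 0, 0, 1, 1, 1); (1, 1, 0, 0, 0, 0); (1, 1, 1, 0, 0, 0); (0, 0, 1, 0, 0, 0))


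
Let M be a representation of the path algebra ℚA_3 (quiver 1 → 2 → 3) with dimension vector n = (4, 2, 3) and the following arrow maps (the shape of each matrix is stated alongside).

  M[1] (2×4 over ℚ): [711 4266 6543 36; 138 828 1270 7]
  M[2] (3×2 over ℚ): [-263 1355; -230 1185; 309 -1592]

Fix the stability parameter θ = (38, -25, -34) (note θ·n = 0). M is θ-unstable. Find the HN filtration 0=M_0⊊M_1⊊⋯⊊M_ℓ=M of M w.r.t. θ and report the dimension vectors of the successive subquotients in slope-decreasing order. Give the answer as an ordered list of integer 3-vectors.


Barcode: M ≅ I[1,1]^2, I[1,3]^2, I[3,3]. HN layers by μ_θ (3 steps, strictly decreasing):
  μ^(1)=38; μ^(2)=-7; μ^(3)=-34

((2, 0, 0); (2, 2, 2); (0, 0, 1))


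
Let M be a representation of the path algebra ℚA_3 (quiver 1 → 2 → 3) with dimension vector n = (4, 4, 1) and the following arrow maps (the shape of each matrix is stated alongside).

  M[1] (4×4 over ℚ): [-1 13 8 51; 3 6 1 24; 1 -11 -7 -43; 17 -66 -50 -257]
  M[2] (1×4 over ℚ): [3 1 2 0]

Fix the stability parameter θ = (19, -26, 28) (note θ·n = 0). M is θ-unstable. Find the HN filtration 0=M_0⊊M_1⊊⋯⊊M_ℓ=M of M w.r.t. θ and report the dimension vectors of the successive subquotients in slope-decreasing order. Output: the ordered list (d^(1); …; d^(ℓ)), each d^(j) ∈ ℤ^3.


Via rank(M_{q-1}∘⋯∘M_p): M ≅ I[1,2]^3, I[1,3].
μ_θ-semistable layers: μ^(1)=28; μ^(2)=-7/2

((0, 0, 1); (4, 4, 0))


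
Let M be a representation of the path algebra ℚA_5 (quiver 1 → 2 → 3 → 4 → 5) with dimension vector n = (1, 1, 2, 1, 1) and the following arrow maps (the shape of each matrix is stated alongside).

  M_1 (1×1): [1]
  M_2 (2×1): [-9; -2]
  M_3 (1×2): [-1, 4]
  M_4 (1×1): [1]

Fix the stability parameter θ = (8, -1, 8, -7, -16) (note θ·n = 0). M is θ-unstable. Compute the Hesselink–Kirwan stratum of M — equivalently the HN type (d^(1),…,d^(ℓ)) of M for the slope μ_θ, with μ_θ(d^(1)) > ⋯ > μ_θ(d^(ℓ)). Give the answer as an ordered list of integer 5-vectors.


Via rank(M_{q-1}∘⋯∘M_p): M ≅ I[1,5], I[3,3].
μ_θ-semistable layers: μ^(1)=8; μ^(2)=-8/5

((0, 0, 1, 0, 0); (1, 1, 1, 1, 1))


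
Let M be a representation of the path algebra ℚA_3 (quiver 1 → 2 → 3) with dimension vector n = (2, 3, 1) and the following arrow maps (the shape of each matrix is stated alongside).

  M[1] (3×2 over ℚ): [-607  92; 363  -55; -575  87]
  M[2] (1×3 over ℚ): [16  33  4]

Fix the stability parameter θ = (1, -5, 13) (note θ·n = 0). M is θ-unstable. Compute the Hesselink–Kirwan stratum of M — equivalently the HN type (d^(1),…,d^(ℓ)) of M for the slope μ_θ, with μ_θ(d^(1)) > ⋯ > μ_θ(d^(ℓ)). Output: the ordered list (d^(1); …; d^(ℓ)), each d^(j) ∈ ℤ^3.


Interval decomposition of M: I[1,2], I[1,3], I[2,2].
HN type (ℓ=3): μ^(1)=13; μ^(2)=-2; μ^(3)=-5

((0, 0, 1); (2, 2, 0); (0, 1, 0))


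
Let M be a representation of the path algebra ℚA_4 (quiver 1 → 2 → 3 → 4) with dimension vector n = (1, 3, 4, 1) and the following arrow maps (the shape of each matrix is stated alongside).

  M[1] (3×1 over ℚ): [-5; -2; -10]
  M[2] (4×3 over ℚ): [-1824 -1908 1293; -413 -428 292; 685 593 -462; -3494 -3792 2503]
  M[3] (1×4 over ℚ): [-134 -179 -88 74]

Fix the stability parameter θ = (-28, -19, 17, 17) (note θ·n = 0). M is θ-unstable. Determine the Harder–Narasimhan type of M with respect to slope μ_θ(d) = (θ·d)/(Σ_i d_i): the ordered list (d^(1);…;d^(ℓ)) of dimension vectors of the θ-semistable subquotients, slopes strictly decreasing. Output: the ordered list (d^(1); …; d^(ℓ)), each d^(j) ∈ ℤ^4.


Interval decomposition of M: I[1,4], I[2,3]^2, I[3,3].
HN type (ℓ=3): μ^(1)=17; μ^(2)=-19; μ^(3)=-28

((0, 0, 4, 1); (0, 3, 0, 0); (1, 0, 0, 0))


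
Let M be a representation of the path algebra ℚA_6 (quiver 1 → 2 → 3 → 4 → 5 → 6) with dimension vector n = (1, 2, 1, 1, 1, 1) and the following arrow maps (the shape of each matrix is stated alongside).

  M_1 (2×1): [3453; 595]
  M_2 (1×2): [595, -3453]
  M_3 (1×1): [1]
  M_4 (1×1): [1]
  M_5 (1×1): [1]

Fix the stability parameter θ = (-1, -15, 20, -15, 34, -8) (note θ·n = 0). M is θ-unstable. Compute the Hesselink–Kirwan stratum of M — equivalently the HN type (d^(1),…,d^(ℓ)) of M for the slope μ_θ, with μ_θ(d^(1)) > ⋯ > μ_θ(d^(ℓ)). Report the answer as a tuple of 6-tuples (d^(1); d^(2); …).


Interval decomposition of M: I[1,2], I[2,6].
HN type (ℓ=4): μ^(1)=13; μ^(2)=5/2; μ^(3)=-8; μ^(4)=-15

((0, 0, 0, 0, 1, 1); (0, 0, 1, 1, 0, 0); (1, 1, 0, 0, 0, 0); (0, 1, 0, 0, 0, 0))


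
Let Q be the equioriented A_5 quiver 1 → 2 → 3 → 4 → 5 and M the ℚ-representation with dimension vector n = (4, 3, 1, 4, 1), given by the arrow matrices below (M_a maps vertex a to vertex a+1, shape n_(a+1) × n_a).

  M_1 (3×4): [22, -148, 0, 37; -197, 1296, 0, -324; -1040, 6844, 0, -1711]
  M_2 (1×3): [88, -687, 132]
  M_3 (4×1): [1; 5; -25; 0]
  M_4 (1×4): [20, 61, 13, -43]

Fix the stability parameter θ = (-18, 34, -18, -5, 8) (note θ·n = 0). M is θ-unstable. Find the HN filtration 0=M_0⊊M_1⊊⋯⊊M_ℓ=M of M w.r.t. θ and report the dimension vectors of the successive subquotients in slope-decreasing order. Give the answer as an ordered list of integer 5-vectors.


Via rank(M_{q-1}∘⋯∘M_p): M ≅ I[1,1]^2, I[1,2], I[1,4], I[2,2], I[4,4]^2, I[4,5].
μ_θ-semistable layers: μ^(1)=34; μ^(2)=8; μ^(3)=11/3; μ^(4)=-5; μ^(5)=-18

((0, 2, 0, 0, 0); (0, 0, 0, 0, 1); (0, 1, 1, 1, 0); (0, 0, 0, 3, 0); (4, 0, 0, 0, 0))


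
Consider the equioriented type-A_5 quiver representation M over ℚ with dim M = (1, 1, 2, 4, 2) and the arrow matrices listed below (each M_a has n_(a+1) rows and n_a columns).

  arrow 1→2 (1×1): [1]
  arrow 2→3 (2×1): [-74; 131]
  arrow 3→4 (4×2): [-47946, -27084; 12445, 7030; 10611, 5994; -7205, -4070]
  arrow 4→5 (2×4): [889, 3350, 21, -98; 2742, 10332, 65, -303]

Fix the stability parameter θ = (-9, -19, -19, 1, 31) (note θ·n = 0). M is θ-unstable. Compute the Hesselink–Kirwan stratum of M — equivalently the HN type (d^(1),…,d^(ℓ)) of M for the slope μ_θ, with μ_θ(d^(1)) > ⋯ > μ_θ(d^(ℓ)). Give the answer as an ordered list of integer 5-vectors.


Via rank(M_{q-1}∘⋯∘M_p): M ≅ I[1,3], I[3,5], I[4,4]^2, I[4,5].
μ_θ-semistable layers: μ^(1)=31; μ^(2)=1; μ^(3)=-47/3; μ^(4)=-19

((0, 0, 0, 0, 2); (0, 0, 0, 4, 0); (1, 1, 1, 0, 0); (0, 0, 1, 0, 0))


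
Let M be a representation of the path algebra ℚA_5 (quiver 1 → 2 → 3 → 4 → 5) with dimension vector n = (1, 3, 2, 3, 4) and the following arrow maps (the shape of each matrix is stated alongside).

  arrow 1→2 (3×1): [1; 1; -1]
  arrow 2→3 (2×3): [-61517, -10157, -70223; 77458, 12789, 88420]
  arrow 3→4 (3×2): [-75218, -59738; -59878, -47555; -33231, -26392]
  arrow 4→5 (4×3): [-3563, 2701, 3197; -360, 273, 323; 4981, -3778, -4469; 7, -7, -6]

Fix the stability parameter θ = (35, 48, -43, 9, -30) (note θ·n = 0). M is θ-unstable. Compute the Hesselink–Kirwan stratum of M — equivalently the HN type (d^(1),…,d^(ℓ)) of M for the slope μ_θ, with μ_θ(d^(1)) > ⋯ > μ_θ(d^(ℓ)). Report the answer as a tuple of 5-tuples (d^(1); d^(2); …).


Interval decomposition of M: I[1,5], I[2,2], I[2,5], I[4,5], I[5,5].
HN type (ℓ=5): μ^(1)=48; μ^(2)=19/5; μ^(3)=-4; μ^(4)=-21/2; μ^(5)=-30

((0, 1, 0, 0, 0); (1, 1, 1, 1, 1); (0, 1, 1, 1, 1); (0, 0, 0, 1, 1); (0, 0, 0, 0, 1))


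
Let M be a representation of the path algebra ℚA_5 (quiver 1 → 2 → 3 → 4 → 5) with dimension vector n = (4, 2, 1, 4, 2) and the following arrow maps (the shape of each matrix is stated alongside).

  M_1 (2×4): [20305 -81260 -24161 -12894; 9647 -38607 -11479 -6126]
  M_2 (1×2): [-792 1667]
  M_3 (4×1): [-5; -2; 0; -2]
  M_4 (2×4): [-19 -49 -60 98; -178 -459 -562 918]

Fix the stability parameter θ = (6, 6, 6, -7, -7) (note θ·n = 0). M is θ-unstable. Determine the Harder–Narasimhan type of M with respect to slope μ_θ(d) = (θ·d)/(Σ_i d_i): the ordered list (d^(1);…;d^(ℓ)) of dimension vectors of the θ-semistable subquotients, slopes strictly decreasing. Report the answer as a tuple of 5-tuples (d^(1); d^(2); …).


Via rank(M_{q-1}∘⋯∘M_p): M ≅ I[1,1]^2, I[1,2], I[1,5], I[4,4]^2, I[4,5].
μ_θ-semistable layers: μ^(1)=6; μ^(2)=4/5; μ^(3)=-7

((3, 1, 0, 0, 0); (1, 1, 1, 1, 1); (0, 0, 0, 3, 1))


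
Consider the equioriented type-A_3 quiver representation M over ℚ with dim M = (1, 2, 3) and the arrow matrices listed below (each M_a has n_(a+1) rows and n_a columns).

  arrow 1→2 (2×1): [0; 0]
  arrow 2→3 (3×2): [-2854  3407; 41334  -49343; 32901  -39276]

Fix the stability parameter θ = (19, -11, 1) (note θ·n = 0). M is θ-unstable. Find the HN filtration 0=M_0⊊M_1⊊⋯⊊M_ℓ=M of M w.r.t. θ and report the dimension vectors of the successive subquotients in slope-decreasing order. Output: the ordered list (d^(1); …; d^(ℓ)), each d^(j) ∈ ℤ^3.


Barcode: M ≅ I[1,1], I[2,3]^2, I[3,3]. HN layers by μ_θ (3 steps, strictly decreasing):
  μ^(1)=19; μ^(2)=1; μ^(3)=-11

((1, 0, 0); (0, 0, 3); (0, 2, 0))


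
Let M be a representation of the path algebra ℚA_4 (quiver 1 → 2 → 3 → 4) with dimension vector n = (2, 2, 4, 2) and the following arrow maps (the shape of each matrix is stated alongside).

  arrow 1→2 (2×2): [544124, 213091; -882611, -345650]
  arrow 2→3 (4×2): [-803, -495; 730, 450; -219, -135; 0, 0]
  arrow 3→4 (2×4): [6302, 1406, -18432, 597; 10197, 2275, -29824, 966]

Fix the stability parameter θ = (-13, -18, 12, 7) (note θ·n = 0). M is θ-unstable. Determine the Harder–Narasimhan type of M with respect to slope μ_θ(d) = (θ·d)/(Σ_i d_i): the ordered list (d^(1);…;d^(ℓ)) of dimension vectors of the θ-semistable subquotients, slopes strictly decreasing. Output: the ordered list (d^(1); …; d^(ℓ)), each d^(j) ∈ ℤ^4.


Via rank(M_{q-1}∘⋯∘M_p): M ≅ I[1,2], I[1,4], I[3,3]^2, I[3,4].
μ_θ-semistable layers: μ^(1)=12; μ^(2)=19/2; μ^(3)=-31/2

((0, 0, 2, 0); (0, 0, 2, 2); (2, 2, 0, 0))


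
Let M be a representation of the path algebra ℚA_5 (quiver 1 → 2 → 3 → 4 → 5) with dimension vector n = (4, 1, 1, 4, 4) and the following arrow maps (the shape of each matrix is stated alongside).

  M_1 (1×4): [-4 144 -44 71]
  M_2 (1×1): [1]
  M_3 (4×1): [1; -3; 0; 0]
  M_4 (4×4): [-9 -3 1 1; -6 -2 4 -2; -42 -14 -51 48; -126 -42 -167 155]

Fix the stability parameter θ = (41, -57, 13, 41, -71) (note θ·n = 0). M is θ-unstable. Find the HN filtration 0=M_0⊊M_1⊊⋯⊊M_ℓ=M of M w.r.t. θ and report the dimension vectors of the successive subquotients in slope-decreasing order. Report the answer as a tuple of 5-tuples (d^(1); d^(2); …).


Barcode: M ≅ I[1,1]^3, I[1,4], I[4,5]^3, I[5,5]. HN layers by μ_θ (5 steps, strictly decreasing):
  μ^(1)=41; μ^(2)=13; μ^(3)=-8; μ^(4)=-15; μ^(5)=-71

((3, 0, 0, 1, 0); (0, 0, 1, 0, 0); (1, 1, 0, 0, 0); (0, 0, 0, 3, 3); (0, 0, 0, 0, 1))


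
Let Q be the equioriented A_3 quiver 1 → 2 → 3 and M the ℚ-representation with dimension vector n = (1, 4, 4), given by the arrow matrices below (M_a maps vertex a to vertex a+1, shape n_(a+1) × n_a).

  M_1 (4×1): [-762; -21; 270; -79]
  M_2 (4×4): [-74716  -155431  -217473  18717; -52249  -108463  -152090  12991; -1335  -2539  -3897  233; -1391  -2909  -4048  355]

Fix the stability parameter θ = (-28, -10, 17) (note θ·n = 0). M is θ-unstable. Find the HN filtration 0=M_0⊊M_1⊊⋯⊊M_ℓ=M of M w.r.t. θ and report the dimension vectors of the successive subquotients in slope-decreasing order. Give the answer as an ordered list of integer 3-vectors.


Barcode: M ≅ I[1,3], I[2,3]^3. HN layers by μ_θ (3 steps, strictly decreasing):
  μ^(1)=17; μ^(2)=-10; μ^(3)=-28

((0, 0, 4); (0, 4, 0); (1, 0, 0))


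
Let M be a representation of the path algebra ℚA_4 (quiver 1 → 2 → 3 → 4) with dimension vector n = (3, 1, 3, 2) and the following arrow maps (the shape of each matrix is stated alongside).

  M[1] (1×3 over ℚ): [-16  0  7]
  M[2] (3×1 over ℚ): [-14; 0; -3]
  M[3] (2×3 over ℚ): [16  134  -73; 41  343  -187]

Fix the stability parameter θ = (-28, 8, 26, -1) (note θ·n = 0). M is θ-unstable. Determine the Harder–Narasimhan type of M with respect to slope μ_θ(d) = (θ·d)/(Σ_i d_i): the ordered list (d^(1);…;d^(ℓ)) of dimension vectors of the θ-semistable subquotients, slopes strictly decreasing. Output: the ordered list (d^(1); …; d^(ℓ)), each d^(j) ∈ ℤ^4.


Interval decomposition of M: I[1,1]^2, I[1,4], I[3,3], I[3,4].
HN type (ℓ=4): μ^(1)=26; μ^(2)=25/2; μ^(3)=8; μ^(4)=-28

((0, 0, 1, 0); (0, 0, 2, 2); (0, 1, 0, 0); (3, 0, 0, 0))


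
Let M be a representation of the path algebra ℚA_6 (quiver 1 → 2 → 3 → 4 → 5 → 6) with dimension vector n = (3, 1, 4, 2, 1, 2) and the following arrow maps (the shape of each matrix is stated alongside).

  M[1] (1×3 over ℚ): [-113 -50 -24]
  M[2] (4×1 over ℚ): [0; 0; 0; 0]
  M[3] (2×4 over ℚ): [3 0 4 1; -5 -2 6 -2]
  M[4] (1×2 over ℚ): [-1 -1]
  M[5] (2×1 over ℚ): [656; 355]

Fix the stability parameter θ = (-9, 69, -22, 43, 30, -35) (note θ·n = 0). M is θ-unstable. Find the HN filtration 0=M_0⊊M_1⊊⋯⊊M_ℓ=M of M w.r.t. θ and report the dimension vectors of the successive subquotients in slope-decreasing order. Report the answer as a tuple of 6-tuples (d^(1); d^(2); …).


Via rank(M_{q-1}∘⋯∘M_p): M ≅ I[1,1]^2, I[1,2], I[3,3]^2, I[3,4], I[3,6], I[6,6].
μ_θ-semistable layers: μ^(1)=69; μ^(2)=43; μ^(3)=38/3; μ^(4)=-9; μ^(5)=-22; μ^(6)=-35

((0, 1, 0, 0, 0, 0); (0, 0, 0, 1, 0, 0); (0, 0, 0, 1, 1, 1); (3, 0, 0, 0, 0, 0); (0, 0, 4, 0, 0, 0); (0, 0, 0, 0, 0, 1))


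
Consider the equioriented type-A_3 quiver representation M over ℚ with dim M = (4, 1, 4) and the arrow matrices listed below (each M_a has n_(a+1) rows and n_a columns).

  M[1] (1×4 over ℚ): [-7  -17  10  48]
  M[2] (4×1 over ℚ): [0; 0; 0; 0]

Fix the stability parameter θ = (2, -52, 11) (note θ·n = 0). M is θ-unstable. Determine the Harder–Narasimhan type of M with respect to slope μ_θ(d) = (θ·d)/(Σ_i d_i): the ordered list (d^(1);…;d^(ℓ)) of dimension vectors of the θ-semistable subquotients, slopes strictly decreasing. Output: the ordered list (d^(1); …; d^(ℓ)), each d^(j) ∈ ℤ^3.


Barcode: M ≅ I[1,1]^3, I[1,2], I[3,3]^4. HN layers by μ_θ (3 steps, strictly decreasing):
  μ^(1)=11; μ^(2)=2; μ^(3)=-25

((0, 0, 4); (3, 0, 0); (1, 1, 0))


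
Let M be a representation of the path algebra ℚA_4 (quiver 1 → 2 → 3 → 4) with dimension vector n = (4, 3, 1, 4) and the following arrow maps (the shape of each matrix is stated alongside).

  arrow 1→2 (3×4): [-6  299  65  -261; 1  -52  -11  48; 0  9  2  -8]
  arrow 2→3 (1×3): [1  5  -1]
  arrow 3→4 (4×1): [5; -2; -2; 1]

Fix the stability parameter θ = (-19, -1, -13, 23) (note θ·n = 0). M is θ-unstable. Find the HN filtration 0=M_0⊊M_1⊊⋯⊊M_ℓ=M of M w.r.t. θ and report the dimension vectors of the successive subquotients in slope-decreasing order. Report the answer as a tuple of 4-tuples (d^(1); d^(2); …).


Via rank(M_{q-1}∘⋯∘M_p): M ≅ I[1,1], I[1,2]^2, I[1,4], I[4,4]^3.
μ_θ-semistable layers: μ^(1)=23; μ^(2)=-1; μ^(3)=-7; μ^(4)=-19

((0, 0, 0, 4); (0, 2, 0, 0); (0, 1, 1, 0); (4, 0, 0, 0))


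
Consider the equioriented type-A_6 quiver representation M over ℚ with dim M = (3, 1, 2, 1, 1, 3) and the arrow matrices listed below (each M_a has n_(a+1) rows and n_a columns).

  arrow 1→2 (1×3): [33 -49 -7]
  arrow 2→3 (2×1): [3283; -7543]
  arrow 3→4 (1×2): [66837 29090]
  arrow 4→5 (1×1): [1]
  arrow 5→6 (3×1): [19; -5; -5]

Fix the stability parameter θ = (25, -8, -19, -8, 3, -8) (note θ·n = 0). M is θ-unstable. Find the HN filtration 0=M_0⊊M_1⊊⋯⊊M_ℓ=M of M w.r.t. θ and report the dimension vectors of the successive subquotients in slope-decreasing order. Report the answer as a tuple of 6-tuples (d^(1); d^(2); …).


Interval decomposition of M: I[1,1]^2, I[1,6], I[3,3], I[6,6]^2.
HN type (ℓ=4): μ^(1)=25; μ^(2)=-5/2; μ^(3)=-8; μ^(4)=-19

((2, 0, 0, 0, 0, 0); (1, 1, 1, 1, 1, 1); (0, 0, 0, 0, 0, 2); (0, 0, 1, 0, 0, 0))


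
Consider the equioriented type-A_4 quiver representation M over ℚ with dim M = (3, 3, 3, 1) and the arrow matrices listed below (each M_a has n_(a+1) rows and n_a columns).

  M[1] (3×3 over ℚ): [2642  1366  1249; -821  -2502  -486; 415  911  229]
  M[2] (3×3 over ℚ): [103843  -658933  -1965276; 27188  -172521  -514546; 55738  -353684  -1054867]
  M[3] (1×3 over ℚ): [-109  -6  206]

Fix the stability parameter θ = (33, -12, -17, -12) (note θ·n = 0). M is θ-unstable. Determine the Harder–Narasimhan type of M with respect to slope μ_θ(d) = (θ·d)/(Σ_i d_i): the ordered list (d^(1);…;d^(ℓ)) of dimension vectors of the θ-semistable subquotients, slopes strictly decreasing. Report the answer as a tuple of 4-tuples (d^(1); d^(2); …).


Interval decomposition of M: I[1,3]^2, I[1,4].
HN type (ℓ=2): μ^(1)=4/3; μ^(2)=-2

((2, 2, 2, 0); (1, 1, 1, 1))


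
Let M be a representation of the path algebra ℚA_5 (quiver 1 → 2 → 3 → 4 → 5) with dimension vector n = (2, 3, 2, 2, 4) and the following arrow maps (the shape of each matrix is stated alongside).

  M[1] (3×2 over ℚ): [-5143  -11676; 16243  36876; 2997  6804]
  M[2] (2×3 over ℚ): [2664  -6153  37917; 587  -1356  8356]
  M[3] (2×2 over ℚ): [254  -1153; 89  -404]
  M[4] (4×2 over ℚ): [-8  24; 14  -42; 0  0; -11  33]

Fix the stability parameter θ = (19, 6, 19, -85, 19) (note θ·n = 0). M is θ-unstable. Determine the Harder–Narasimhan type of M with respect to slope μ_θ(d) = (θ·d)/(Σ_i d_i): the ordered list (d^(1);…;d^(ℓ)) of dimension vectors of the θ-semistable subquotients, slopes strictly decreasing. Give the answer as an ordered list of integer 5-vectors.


Interval decomposition of M: I[1,1], I[1,5], I[2,2], I[2,4], I[5,5]^3.
HN type (ℓ=4): μ^(1)=19; μ^(2)=6; μ^(3)=-41/4; μ^(4)=-20

((1, 0, 0, 0, 4); (0, 1, 0, 0, 0); (1, 1, 1, 1, 0); (0, 1, 1, 1, 0))


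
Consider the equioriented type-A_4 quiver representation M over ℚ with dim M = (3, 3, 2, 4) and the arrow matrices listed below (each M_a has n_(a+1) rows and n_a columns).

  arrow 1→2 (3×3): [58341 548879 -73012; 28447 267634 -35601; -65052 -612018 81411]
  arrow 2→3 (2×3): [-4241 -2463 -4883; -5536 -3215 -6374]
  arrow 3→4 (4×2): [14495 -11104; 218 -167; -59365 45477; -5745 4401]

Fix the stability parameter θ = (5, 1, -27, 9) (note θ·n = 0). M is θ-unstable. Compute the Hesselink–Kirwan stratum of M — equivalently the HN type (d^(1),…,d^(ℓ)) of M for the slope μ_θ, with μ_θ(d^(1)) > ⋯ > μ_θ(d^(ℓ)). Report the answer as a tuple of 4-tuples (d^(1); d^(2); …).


Interval decomposition of M: I[1,2], I[1,4]^2, I[4,4]^2.
HN type (ℓ=3): μ^(1)=9; μ^(2)=3; μ^(3)=-7

((0, 0, 0, 4); (1, 1, 0, 0); (2, 2, 2, 0))


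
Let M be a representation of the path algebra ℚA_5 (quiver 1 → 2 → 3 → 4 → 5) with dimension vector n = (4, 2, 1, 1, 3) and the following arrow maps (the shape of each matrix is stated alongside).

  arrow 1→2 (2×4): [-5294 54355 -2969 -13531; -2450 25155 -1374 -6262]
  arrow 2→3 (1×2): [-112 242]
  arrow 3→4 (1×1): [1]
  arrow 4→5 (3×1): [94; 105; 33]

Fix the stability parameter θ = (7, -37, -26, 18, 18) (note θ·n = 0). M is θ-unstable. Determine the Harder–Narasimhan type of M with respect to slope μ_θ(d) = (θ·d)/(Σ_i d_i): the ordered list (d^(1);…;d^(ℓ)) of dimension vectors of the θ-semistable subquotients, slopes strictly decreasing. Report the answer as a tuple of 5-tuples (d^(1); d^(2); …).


Barcode: M ≅ I[1,1]^2, I[1,2], I[1,5], I[5,5]^2. HN layers by μ_θ (4 steps, strictly decreasing):
  μ^(1)=18; μ^(2)=7; μ^(3)=-15; μ^(4)=-56/3

((0, 0, 0, 1, 3); (2, 0, 0, 0, 0); (1, 1, 0, 0, 0); (1, 1, 1, 0, 0))


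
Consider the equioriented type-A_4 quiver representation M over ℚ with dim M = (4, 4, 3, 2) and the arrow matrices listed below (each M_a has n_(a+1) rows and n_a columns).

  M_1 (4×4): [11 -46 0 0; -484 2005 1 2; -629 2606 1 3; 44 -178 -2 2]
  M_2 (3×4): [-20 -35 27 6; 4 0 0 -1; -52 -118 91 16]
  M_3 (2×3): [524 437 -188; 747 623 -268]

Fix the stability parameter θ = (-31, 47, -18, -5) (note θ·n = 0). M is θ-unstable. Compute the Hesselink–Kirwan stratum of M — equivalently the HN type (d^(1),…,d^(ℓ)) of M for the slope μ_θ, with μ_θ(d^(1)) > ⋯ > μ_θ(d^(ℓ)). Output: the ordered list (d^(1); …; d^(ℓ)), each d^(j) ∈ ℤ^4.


Via rank(M_{q-1}∘⋯∘M_p): M ≅ I[1,2], I[1,3], I[1,4]^2.
μ_θ-semistable layers: μ^(1)=47; μ^(2)=29/2; μ^(3)=8; μ^(4)=-31

((0, 1, 0, 0); (0, 1, 1, 0); (0, 2, 2, 2); (4, 0, 0, 0))


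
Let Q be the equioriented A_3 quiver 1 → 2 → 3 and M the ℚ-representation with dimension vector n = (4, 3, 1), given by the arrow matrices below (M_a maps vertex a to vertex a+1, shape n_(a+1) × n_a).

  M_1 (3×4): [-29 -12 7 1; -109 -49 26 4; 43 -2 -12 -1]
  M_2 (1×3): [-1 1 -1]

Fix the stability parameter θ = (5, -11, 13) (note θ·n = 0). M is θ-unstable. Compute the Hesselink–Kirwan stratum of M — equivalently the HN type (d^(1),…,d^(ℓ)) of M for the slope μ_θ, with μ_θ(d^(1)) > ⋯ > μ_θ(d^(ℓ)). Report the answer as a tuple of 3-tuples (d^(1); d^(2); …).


Barcode: M ≅ I[1,1], I[1,2]^2, I[1,3]. HN layers by μ_θ (3 steps, strictly decreasing):
  μ^(1)=13; μ^(2)=5; μ^(3)=-3

((0, 0, 1); (1, 0, 0); (3, 3, 0))


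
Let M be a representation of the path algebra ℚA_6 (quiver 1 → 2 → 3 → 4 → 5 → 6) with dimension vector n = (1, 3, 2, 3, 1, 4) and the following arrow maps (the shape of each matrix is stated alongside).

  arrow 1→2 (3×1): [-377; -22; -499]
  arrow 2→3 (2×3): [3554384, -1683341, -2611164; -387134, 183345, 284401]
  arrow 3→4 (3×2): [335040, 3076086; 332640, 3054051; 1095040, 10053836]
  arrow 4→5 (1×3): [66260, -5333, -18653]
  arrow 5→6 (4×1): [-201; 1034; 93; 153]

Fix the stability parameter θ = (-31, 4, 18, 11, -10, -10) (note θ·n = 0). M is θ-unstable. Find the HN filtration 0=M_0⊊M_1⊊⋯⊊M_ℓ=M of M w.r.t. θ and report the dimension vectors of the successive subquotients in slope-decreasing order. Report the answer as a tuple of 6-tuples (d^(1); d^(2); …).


Barcode: M ≅ I[1,6], I[2,2], I[2,3], I[4,4]^2, I[6,6]^3. HN layers by μ_θ (6 steps, strictly decreasing):
  μ^(1)=18; μ^(2)=11; μ^(3)=4; μ^(4)=13/5; μ^(5)=-10; μ^(6)=-31

((0, 0, 1, 0, 0, 0); (0, 0, 0, 2, 0, 0); (0, 2, 0, 0, 0, 0); (0, 1, 1, 1, 1, 1); (0, 0, 0, 0, 0, 3); (1, 0, 0, 0, 0, 0))


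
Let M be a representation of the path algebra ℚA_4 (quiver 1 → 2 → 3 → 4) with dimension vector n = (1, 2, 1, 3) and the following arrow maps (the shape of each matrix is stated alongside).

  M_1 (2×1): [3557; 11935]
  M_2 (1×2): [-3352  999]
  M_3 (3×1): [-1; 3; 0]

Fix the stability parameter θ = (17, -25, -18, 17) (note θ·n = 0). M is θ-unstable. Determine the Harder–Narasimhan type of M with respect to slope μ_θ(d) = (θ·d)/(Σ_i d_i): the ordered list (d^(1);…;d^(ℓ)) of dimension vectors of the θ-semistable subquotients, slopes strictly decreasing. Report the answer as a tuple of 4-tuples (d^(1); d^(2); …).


Barcode: M ≅ I[1,4], I[2,2], I[4,4]^2. HN layers by μ_θ (3 steps, strictly decreasing):
  μ^(1)=17; μ^(2)=-26/3; μ^(3)=-25

((0, 0, 0, 3); (1, 1, 1, 0); (0, 1, 0, 0))


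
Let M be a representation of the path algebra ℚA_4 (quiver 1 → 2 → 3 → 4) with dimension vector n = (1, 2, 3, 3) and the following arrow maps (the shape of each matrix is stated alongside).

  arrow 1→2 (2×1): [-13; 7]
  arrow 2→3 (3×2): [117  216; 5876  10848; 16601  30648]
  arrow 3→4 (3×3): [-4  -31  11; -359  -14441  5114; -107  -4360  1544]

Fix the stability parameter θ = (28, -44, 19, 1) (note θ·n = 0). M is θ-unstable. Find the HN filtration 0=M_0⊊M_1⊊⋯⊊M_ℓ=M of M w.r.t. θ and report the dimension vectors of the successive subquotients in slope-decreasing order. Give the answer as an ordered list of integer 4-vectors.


Barcode: M ≅ I[1,4], I[2,2], I[3,4]^2. HN layers by μ_θ (3 steps, strictly decreasing):
  μ^(1)=10; μ^(2)=-8; μ^(3)=-44

((0, 0, 3, 3); (1, 1, 0, 0); (0, 1, 0, 0))


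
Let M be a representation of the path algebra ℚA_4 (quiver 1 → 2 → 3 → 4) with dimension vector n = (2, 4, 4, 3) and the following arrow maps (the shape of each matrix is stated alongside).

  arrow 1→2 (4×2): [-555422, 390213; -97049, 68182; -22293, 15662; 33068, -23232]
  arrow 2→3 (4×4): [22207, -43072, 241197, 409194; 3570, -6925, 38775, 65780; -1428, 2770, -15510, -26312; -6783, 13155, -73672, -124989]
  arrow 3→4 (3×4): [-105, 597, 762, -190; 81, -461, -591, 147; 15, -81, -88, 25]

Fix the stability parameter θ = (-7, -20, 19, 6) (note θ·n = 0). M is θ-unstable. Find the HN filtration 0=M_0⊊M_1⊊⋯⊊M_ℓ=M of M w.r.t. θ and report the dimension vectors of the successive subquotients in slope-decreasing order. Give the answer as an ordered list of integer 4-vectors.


Barcode: M ≅ I[1,2], I[1,4], I[2,3], I[2,4], I[3,4]. HN layers by μ_θ (4 steps, strictly decreasing):
  μ^(1)=19; μ^(2)=25/2; μ^(3)=-27/2; μ^(4)=-20

((0, 0, 1, 0); (0, 0, 3, 3); (2, 2, 0, 0); (0, 2, 0, 0))
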